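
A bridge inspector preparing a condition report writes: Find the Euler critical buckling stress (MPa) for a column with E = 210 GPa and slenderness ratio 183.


sigma_cr = pi^2 * E / lambda^2
= 9.8696 * 210000.0 / 183^2
= 9.8696 * 210000.0 / 33489
= 61.8895 MPa

61.8895 MPa


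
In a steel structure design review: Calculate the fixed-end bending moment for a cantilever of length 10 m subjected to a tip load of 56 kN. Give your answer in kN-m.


For a cantilever with a point load at the free end:
M_max = P * L = 56 * 10 = 560 kN-m

560 kN-m


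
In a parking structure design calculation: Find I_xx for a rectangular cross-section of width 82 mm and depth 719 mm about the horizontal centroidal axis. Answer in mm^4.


I = b * h^3 / 12
= 82 * 719^3 / 12
= 82 * 371694959 / 12
= 2539915553.17 mm^4

2539915553.17 mm^4


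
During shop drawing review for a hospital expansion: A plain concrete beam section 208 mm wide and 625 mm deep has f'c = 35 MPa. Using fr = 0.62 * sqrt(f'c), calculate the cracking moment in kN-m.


fr = 0.62 * sqrt(35) = 0.62 * 5.9161 = 3.668 MPa
I = 208 * 625^3 / 12 = 4231770833.33 mm^4
y_t = 312.5 mm
M_cr = fr * I / y_t = 3.668 * 4231770833.33 / 312.5 N-mm
= 49.6704 kN-m

49.6704 kN-m


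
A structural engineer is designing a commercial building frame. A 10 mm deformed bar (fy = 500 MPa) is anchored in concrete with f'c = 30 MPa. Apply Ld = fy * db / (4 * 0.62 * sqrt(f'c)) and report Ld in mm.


Ld = (fy * db) / (4 * 0.62 * sqrt(f'c))
= (500 * 10) / (4 * 0.62 * sqrt(30))
= 5000 / 13.5835
= 368.09 mm

368.09 mm


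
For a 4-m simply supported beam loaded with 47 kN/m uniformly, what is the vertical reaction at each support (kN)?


Total load = w * L = 47 * 4 = 188 kN
By symmetry, each reaction R = total / 2 = 188 / 2 = 94.0 kN

94.0 kN


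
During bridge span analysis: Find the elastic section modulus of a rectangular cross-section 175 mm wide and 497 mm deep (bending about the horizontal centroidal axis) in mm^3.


S = b * h^2 / 6
= 175 * 497^2 / 6
= 175 * 247009 / 6
= 7204429.17 mm^3

7204429.17 mm^3


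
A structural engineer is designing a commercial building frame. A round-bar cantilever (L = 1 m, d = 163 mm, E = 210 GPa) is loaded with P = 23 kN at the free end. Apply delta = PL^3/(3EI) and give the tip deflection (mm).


I = pi * d^4 / 64 = pi * 163^4 / 64 = 34651362.54 mm^4
L = 1000.0 mm, P = 23000.0 N, E = 210000.0 MPa
delta = P * L^3 / (3 * E * I)
= 23000.0 * 1000.0^3 / (3 * 210000.0 * 34651362.54)
= 1.0536 mm

1.0536 mm


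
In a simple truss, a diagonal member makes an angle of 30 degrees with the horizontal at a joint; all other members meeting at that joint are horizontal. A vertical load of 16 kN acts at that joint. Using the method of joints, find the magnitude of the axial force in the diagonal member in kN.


At the joint, only the diagonal has a vertical component, so vertical equilibrium gives:
F * sin(30) = 16
F = 16 / sin(30)
= 16 / 0.5
= 32.0 kN

32.0 kN


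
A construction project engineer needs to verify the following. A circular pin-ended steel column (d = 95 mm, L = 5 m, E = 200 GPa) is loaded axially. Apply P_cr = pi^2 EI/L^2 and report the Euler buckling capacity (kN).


I = pi * d^4 / 64 = 3998198.21 mm^4
L = 5000.0 mm
P_cr = pi^2 * E * I / L^2
= 9.8696 * 200000.0 * 3998198.21 / 5000.0^2
= 315685.08 N = 315.6851 kN

315.6851 kN


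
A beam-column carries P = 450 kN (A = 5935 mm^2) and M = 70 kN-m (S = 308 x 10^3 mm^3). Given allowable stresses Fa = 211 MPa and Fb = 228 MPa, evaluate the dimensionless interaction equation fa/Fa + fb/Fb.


f_a = P / A = 450000.0 / 5935 = 75.8214 MPa
f_b = M / S = 70000000.0 / 308000.0 = 227.2727 MPa
Ratio = f_a / Fa + f_b / Fb
= 75.8214 / 211 + 227.2727 / 228
= 1.3562 (dimensionless)

1.3562 (dimensionless)


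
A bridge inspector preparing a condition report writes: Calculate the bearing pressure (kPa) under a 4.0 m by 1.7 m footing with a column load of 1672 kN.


A = 4.0 * 1.7 = 6.8 m^2
q = P / A = 1672 / 6.8
= 245.8824 kPa

245.8824 kPa


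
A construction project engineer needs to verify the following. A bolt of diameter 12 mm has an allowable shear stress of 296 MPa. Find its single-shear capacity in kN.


A = pi * d^2 / 4 = pi * 12^2 / 4 = 113.0973 mm^2
V = f_v * A / 1000 = 296 * 113.0973 / 1000
= 33.4768 kN

33.4768 kN


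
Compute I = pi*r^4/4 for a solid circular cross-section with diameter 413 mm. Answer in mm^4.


r = d / 2 = 413 / 2 = 206.5 mm
I = pi * r^4 / 4 = pi * 206.5^4 / 4
= 1428137770.76 mm^4

1428137770.76 mm^4


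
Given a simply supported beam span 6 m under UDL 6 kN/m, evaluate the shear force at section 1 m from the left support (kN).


R_A = w * L / 2 = 6 * 6 / 2 = 18.0 kN
V(x) = R_A - w * x = 18.0 - 6 * 1
= 12.0 kN

12.0 kN


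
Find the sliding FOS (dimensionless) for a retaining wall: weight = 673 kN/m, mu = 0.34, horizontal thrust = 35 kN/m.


Resisting force = mu * W = 0.34 * 673 = 228.82 kN/m
FOS = Resisting / Driving = 228.82 / 35
= 6.5377 (dimensionless)

6.5377 (dimensionless)


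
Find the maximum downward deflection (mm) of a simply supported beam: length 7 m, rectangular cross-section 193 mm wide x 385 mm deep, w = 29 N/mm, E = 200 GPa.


I = 193 * 385^3 / 12 = 917821552.08 mm^4
L = 7000.0 mm, w = 29 N/mm, E = 200000.0 MPa
delta = 5 * w * L^4 / (384 * E * I)
= 5 * 29 * 7000.0^4 / (384 * 200000.0 * 917821552.08)
= 4.939 mm

4.939 mm


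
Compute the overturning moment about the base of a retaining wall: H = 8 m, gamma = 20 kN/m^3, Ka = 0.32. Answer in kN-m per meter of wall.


Pa = 0.5 * Ka * gamma * H^2
= 0.5 * 0.32 * 20 * 8^2
= 204.8 kN/m
Arm = H / 3 = 8 / 3 = 2.6667 m
Mo = Pa * arm = Pa * H / 3 = 204.8 * 8 / 3 = 546.1333 kN-m/m

546.1333 kN-m/m


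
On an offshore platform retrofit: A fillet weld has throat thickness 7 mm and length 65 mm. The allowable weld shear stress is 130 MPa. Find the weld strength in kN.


Strength = throat * length * allowable stress
= 7 * 65 * 130 N
= 59150 N
= 59.15 kN

59.15 kN


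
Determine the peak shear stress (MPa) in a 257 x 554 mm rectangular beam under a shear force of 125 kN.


A = b * h = 257 * 554 = 142378 mm^2
V = 125 kN = 125000.0 N
tau_max = 1.5 * V / A = 1.5 * 125000.0 / 142378
= 1.3169 MPa

1.3169 MPa


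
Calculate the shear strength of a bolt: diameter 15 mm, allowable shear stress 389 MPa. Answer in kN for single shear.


A = pi * d^2 / 4 = pi * 15^2 / 4 = 176.7146 mm^2
V = f_v * A / 1000 = 389 * 176.7146 / 1000
= 68.742 kN

68.742 kN


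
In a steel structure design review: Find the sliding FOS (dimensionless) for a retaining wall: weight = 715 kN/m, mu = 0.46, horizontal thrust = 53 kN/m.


Resisting force = mu * W = 0.46 * 715 = 328.9 kN/m
FOS = Resisting / Driving = 328.9 / 53
= 6.2057 (dimensionless)

6.2057 (dimensionless)


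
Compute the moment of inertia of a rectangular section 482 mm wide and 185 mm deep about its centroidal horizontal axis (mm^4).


I = b * h^3 / 12
= 482 * 185^3 / 12
= 482 * 6331625 / 12
= 254320270.83 mm^4

254320270.83 mm^4


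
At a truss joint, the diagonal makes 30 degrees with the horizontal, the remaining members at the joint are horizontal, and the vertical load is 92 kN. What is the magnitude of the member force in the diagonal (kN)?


At the joint, only the diagonal has a vertical component, so vertical equilibrium gives:
F * sin(30) = 92
F = 92 / sin(30)
= 92 / 0.5
= 184.0 kN

184.0 kN


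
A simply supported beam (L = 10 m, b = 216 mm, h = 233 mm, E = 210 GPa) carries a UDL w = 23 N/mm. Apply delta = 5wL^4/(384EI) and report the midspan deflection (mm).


I = 216 * 233^3 / 12 = 227688066.0 mm^4
L = 10000.0 mm, w = 23 N/mm, E = 210000.0 MPa
delta = 5 * w * L^4 / (384 * E * I)
= 5 * 23 * 10000.0^4 / (384 * 210000.0 * 227688066.0)
= 62.6336 mm

62.6336 mm


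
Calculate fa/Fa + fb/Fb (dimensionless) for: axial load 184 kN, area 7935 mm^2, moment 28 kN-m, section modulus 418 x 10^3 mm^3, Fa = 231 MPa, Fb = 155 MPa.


f_a = P / A = 184000.0 / 7935 = 23.1884 MPa
f_b = M / S = 28000000.0 / 418000.0 = 66.9856 MPa
Ratio = f_a / Fa + f_b / Fb
= 23.1884 / 231 + 66.9856 / 155
= 0.5325 (dimensionless)

0.5325 (dimensionless)


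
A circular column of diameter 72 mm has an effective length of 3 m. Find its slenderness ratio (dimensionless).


Radius of gyration r = d / 4 = 72 / 4 = 18.0 mm
L_eff = 3000.0 mm
Slenderness ratio = L / r = 3000.0 / 18.0 = 166.67 (dimensionless)

166.67 (dimensionless)


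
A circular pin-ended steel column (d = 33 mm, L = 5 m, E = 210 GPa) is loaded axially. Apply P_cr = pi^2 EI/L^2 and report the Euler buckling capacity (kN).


I = pi * d^4 / 64 = 58213.76 mm^4
L = 5000.0 mm
P_cr = pi^2 * E * I / L^2
= 9.8696 * 210000.0 * 58213.76 / 5000.0^2
= 4826.19 N = 4.8262 kN

4.8262 kN


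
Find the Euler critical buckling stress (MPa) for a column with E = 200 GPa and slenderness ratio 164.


sigma_cr = pi^2 * E / lambda^2
= 9.8696 * 200000.0 / 164^2
= 9.8696 * 200000.0 / 26896
= 73.3909 MPa

73.3909 MPa


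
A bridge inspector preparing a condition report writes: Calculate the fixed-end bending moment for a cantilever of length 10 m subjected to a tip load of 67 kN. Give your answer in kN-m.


For a cantilever with a point load at the free end:
M_max = P * L = 67 * 10 = 670 kN-m

670 kN-m


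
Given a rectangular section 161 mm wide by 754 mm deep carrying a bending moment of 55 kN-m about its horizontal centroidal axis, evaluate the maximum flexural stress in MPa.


I = b * h^3 / 12 = 161 * 754^3 / 12 = 5751202608.67 mm^4
y = h / 2 = 754 / 2 = 377.0 mm
M = 55 kN-m = 55000000.0 N-mm
sigma = M * y / I = 55000000.0 * 377.0 / 5751202608.67
= 3.61 MPa

3.61 MPa


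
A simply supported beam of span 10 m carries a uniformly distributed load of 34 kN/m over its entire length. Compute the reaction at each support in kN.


Total load = w * L = 34 * 10 = 340 kN
By symmetry, each reaction R = total / 2 = 340 / 2 = 170.0 kN

170.0 kN


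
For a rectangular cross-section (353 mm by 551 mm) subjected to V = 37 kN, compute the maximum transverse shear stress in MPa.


A = b * h = 353 * 551 = 194503 mm^2
V = 37 kN = 37000.0 N
tau_max = 1.5 * V / A = 1.5 * 37000.0 / 194503
= 0.2853 MPa

0.2853 MPa


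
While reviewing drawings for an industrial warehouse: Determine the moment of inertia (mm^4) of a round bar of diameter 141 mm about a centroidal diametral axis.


r = d / 2 = 141 / 2 = 70.5 mm
I = pi * r^4 / 4 = pi * 70.5^4 / 4
= 19401993.26 mm^4

19401993.26 mm^4


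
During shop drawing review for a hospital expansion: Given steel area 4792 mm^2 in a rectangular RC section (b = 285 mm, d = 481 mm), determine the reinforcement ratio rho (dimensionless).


rho = As / (b * d)
= 4792 / (285 * 481)
= 4792 / 137085
= 0.034956 (dimensionless)

0.034956 (dimensionless)


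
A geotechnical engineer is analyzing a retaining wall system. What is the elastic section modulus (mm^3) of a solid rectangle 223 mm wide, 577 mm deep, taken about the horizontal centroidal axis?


S = b * h^2 / 6
= 223 * 577^2 / 6
= 223 * 332929 / 6
= 12373861.17 mm^3

12373861.17 mm^3


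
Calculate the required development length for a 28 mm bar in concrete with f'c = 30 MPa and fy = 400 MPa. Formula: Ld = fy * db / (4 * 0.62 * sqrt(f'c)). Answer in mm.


Ld = (fy * db) / (4 * 0.62 * sqrt(f'c))
= (400 * 28) / (4 * 0.62 * sqrt(30))
= 11200 / 13.5835
= 824.53 mm

824.53 mm


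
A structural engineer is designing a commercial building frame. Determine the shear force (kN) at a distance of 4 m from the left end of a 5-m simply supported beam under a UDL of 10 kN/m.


R_A = w * L / 2 = 10 * 5 / 2 = 25.0 kN
V(x) = R_A - w * x = 25.0 - 10 * 4
= -15.0 kN

-15.0 kN


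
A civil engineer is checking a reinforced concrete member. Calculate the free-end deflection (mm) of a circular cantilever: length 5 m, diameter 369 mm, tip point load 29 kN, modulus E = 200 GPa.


I = pi * d^4 / 64 = pi * 369^4 / 64 = 910071184.05 mm^4
L = 5000.0 mm, P = 29000.0 N, E = 200000.0 MPa
delta = P * L^3 / (3 * E * I)
= 29000.0 * 5000.0^3 / (3 * 200000.0 * 910071184.05)
= 6.6387 mm

6.6387 mm


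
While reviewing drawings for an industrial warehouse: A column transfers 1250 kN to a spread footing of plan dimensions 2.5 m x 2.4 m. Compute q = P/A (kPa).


A = 2.5 * 2.4 = 6.0 m^2
q = P / A = 1250 / 6.0
= 208.3333 kPa

208.3333 kPa


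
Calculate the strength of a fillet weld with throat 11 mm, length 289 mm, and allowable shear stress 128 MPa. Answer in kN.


Strength = throat * length * allowable stress
= 11 * 289 * 128 N
= 406912 N
= 406.91 kN

406.91 kN


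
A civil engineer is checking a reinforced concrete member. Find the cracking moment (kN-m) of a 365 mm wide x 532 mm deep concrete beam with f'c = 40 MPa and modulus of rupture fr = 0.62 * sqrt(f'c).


fr = 0.62 * sqrt(40) = 0.62 * 6.3246 = 3.9212 MPa
I = 365 * 532^3 / 12 = 4579800026.67 mm^4
y_t = 266.0 mm
M_cr = fr * I / y_t = 3.9212 * 4579800026.67 / 266.0 N-mm
= 67.5129 kN-m

67.5129 kN-m


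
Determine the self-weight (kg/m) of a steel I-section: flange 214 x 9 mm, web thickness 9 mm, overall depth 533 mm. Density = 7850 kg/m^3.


A_flanges = 2 * 214 * 9 = 3852 mm^2
A_web = (533 - 2 * 9) * 9 = 4635 mm^2
A_total = 3852 + 4635 = 8487 mm^2 = 0.008487 m^2
Weight = rho * A = 7850 * 0.008487 = 66.623 kg/m

66.623 kg/m


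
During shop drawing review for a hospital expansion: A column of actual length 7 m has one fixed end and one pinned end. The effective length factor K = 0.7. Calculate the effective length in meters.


L_eff = K * L
= 0.7 * 7
= 4.9 m

4.9 m


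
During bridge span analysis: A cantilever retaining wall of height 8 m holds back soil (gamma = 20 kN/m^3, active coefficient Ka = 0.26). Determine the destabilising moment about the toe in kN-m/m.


Pa = 0.5 * Ka * gamma * H^2
= 0.5 * 0.26 * 20 * 8^2
= 166.4 kN/m
Arm = H / 3 = 8 / 3 = 2.6667 m
Mo = Pa * arm = Pa * H / 3 = 166.4 * 8 / 3 = 443.7333 kN-m/m

443.7333 kN-m/m


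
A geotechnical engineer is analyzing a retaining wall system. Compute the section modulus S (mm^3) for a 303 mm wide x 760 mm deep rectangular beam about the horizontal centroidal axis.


S = b * h^2 / 6
= 303 * 760^2 / 6
= 303 * 577600 / 6
= 29168800.0 mm^3

29168800.0 mm^3


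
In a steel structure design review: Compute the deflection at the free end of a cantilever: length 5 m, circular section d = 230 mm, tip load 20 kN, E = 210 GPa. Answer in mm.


I = pi * d^4 / 64 = pi * 230^4 / 64 = 137366629.65 mm^4
L = 5000.0 mm, P = 20000.0 N, E = 210000.0 MPa
delta = P * L^3 / (3 * E * I)
= 20000.0 * 5000.0^3 / (3 * 210000.0 * 137366629.65)
= 28.888 mm

28.888 mm


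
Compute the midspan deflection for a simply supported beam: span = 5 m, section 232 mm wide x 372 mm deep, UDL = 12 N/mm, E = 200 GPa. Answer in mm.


I = 232 * 372^3 / 12 = 995257728.0 mm^4
L = 5000.0 mm, w = 12 N/mm, E = 200000.0 MPa
delta = 5 * w * L^4 / (384 * E * I)
= 5 * 12 * 5000.0^4 / (384 * 200000.0 * 995257728.0)
= 0.4906 mm

0.4906 mm


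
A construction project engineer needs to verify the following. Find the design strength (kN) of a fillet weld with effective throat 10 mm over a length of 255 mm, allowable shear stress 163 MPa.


Strength = throat * length * allowable stress
= 10 * 255 * 163 N
= 415650 N
= 415.65 kN

415.65 kN


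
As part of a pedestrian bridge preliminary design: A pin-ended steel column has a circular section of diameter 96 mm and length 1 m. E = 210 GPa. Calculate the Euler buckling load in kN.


I = pi * d^4 / 64 = 4169220.18 mm^4
L = 1000.0 mm
P_cr = pi^2 * E * I / L^2
= 9.8696 * 210000.0 * 4169220.18 / 1000.0^2
= 8641196.3 N = 8641.1963 kN

8641.1963 kN


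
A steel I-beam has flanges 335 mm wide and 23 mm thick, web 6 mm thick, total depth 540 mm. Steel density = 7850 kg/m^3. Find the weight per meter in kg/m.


A_flanges = 2 * 335 * 23 = 15410 mm^2
A_web = (540 - 2 * 23) * 6 = 2964 mm^2
A_total = 15410 + 2964 = 18374 mm^2 = 0.018374 m^2
Weight = rho * A = 7850 * 0.018374 = 144.2359 kg/m

144.2359 kg/m


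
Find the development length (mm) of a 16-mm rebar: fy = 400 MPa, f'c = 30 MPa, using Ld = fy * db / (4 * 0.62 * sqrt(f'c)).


Ld = (fy * db) / (4 * 0.62 * sqrt(f'c))
= (400 * 16) / (4 * 0.62 * sqrt(30))
= 6400 / 13.5835
= 471.16 mm

471.16 mm


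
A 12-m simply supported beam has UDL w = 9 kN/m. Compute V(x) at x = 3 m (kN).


R_A = w * L / 2 = 9 * 12 / 2 = 54.0 kN
V(x) = R_A - w * x = 54.0 - 9 * 3
= 27.0 kN

27.0 kN


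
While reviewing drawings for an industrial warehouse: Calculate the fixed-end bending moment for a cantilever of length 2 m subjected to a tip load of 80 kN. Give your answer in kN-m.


For a cantilever with a point load at the free end:
M_max = P * L = 80 * 2 = 160 kN-m

160 kN-m


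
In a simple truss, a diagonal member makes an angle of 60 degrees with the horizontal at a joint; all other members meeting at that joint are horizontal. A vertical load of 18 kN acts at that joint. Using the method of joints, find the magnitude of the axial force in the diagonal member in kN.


At the joint, only the diagonal has a vertical component, so vertical equilibrium gives:
F * sin(60) = 18
F = 18 / sin(60)
= 18 / 0.866025
= 20.78 kN

20.78 kN


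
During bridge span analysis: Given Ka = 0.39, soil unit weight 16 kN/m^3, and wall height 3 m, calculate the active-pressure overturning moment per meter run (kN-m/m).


Pa = 0.5 * Ka * gamma * H^2
= 0.5 * 0.39 * 16 * 3^2
= 28.08 kN/m
Arm = H / 3 = 3 / 3 = 1.0 m
Mo = Pa * arm = Pa * H / 3 = 28.08 * 3 / 3 = 28.08 kN-m/m

28.08 kN-m/m


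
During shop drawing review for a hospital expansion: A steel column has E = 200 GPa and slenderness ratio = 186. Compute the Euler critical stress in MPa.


sigma_cr = pi^2 * E / lambda^2
= 9.8696 * 200000.0 / 186^2
= 9.8696 * 200000.0 / 34596
= 57.0563 MPa

57.0563 MPa


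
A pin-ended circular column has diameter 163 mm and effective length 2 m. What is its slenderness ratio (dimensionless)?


Radius of gyration r = d / 4 = 163 / 4 = 40.75 mm
L_eff = 2000.0 mm
Slenderness ratio = L / r = 2000.0 / 40.75 = 49.08 (dimensionless)

49.08 (dimensionless)


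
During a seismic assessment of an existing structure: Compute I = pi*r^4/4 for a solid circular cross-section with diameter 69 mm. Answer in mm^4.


r = d / 2 = 69 / 2 = 34.5 mm
I = pi * r^4 / 4 = pi * 34.5^4 / 4
= 1112669.7 mm^4

1112669.7 mm^4


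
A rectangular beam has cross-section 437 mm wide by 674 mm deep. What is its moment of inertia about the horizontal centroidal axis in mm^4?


I = b * h^3 / 12
= 437 * 674^3 / 12
= 437 * 306182024 / 12
= 11150128707.33 mm^4

11150128707.33 mm^4


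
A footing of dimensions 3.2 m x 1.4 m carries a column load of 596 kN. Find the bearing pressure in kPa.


A = 3.2 * 1.4 = 4.48 m^2
q = P / A = 596 / 4.48
= 133.0357 kPa

133.0357 kPa


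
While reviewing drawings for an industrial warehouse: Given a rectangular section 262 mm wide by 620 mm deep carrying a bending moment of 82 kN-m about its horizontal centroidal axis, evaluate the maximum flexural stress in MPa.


I = b * h^3 / 12 = 262 * 620^3 / 12 = 5203494666.67 mm^4
y = h / 2 = 620 / 2 = 310.0 mm
M = 82 kN-m = 82000000.0 N-mm
sigma = M * y / I = 82000000.0 * 310.0 / 5203494666.67
= 4.89 MPa

4.89 MPa


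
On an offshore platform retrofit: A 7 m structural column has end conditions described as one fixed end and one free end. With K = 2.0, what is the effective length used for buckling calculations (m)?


L_eff = K * L
= 2.0 * 7
= 14.0 m

14.0 m


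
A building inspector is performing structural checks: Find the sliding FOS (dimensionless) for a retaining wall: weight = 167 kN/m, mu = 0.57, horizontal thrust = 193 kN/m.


Resisting force = mu * W = 0.57 * 167 = 95.19 kN/m
FOS = Resisting / Driving = 95.19 / 193
= 0.4932 (dimensionless)

0.4932 (dimensionless)


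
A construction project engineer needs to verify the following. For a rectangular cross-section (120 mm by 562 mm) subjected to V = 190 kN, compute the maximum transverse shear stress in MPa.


A = b * h = 120 * 562 = 67440 mm^2
V = 190 kN = 190000.0 N
tau_max = 1.5 * V / A = 1.5 * 190000.0 / 67440
= 4.226 MPa

4.226 MPa


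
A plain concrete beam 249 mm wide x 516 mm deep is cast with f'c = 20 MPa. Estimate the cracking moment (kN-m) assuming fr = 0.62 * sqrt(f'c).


fr = 0.62 * sqrt(20) = 0.62 * 4.4721 = 2.7727 MPa
I = 249 * 516^3 / 12 = 2850802992.0 mm^4
y_t = 258.0 mm
M_cr = fr * I / y_t = 2.7727 * 2850802992.0 / 258.0 N-mm
= 30.6376 kN-m

30.6376 kN-m


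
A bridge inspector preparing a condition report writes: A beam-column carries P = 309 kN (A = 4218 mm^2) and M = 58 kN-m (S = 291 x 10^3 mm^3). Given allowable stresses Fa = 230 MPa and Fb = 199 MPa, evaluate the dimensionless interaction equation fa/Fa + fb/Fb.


f_a = P / A = 309000.0 / 4218 = 73.2575 MPa
f_b = M / S = 58000000.0 / 291000.0 = 199.3127 MPa
Ratio = f_a / Fa + f_b / Fb
= 73.2575 / 230 + 199.3127 / 199
= 1.3201 (dimensionless)

1.3201 (dimensionless)


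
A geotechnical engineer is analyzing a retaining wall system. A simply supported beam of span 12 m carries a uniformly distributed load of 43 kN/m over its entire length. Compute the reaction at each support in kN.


Total load = w * L = 43 * 12 = 516 kN
By symmetry, each reaction R = total / 2 = 516 / 2 = 258.0 kN

258.0 kN


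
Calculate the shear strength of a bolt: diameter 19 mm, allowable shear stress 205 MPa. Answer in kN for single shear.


A = pi * d^2 / 4 = pi * 19^2 / 4 = 283.5287 mm^2
V = f_v * A / 1000 = 205 * 283.5287 / 1000
= 58.1234 kN

58.1234 kN


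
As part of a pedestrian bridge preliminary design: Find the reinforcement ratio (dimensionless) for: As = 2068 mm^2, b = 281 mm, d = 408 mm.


rho = As / (b * d)
= 2068 / (281 * 408)
= 2068 / 114648
= 0.018038 (dimensionless)

0.018038 (dimensionless)


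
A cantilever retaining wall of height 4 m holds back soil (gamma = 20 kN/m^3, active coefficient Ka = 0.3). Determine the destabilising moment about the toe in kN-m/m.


Pa = 0.5 * Ka * gamma * H^2
= 0.5 * 0.3 * 20 * 4^2
= 48.0 kN/m
Arm = H / 3 = 4 / 3 = 1.3333 m
Mo = Pa * arm = Pa * H / 3 = 48.0 * 4 / 3 = 64.0 kN-m/m

64.0 kN-m/m


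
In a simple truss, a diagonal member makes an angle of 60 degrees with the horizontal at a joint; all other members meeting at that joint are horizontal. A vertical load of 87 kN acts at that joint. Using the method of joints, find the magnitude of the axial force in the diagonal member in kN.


At the joint, only the diagonal has a vertical component, so vertical equilibrium gives:
F * sin(60) = 87
F = 87 / sin(60)
= 87 / 0.866025
= 100.46 kN

100.46 kN


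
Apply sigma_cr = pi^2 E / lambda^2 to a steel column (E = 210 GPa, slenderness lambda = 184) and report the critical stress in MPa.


sigma_cr = pi^2 * E / lambda^2
= 9.8696 * 210000.0 / 184^2
= 9.8696 * 210000.0 / 33856
= 61.2186 MPa

61.2186 MPa


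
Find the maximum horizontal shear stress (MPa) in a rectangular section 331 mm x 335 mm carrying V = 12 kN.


A = b * h = 331 * 335 = 110885 mm^2
V = 12 kN = 12000.0 N
tau_max = 1.5 * V / A = 1.5 * 12000.0 / 110885
= 0.1623 MPa

0.1623 MPa


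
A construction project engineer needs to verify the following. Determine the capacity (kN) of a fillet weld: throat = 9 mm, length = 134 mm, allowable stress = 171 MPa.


Strength = throat * length * allowable stress
= 9 * 134 * 171 N
= 206226 N
= 206.23 kN

206.23 kN


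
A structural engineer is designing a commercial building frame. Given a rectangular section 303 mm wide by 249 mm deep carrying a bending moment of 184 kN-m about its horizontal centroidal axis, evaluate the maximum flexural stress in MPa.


I = b * h^3 / 12 = 303 * 249^3 / 12 = 389815787.25 mm^4
y = h / 2 = 249 / 2 = 124.5 mm
M = 184 kN-m = 184000000.0 N-mm
sigma = M * y / I = 184000000.0 * 124.5 / 389815787.25
= 58.77 MPa

58.77 MPa


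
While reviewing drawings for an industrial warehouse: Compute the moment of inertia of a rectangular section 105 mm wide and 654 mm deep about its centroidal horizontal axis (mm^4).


I = b * h^3 / 12
= 105 * 654^3 / 12
= 105 * 279726264 / 12
= 2447604810.0 mm^4

2447604810.0 mm^4


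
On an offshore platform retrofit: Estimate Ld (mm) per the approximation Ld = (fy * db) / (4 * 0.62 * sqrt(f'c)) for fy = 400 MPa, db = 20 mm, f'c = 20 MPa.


Ld = (fy * db) / (4 * 0.62 * sqrt(f'c))
= (400 * 20) / (4 * 0.62 * sqrt(20))
= 8000 / 11.0909
= 721.31 mm

721.31 mm


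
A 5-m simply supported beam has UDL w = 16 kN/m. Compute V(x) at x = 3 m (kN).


R_A = w * L / 2 = 16 * 5 / 2 = 40.0 kN
V(x) = R_A - w * x = 40.0 - 16 * 3
= -8.0 kN

-8.0 kN


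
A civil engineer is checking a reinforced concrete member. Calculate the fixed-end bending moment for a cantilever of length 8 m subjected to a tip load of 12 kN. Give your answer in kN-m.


For a cantilever with a point load at the free end:
M_max = P * L = 12 * 8 = 96 kN-m

96 kN-m


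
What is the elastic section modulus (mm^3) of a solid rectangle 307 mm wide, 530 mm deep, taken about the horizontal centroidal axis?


S = b * h^2 / 6
= 307 * 530^2 / 6
= 307 * 280900 / 6
= 14372716.67 mm^3

14372716.67 mm^3


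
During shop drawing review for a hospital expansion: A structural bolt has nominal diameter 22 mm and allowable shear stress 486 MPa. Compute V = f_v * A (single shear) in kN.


A = pi * d^2 / 4 = pi * 22^2 / 4 = 380.1327 mm^2
V = f_v * A / 1000 = 486 * 380.1327 / 1000
= 184.7445 kN

184.7445 kN


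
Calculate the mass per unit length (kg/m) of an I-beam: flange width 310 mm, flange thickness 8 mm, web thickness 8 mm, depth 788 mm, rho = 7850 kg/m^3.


A_flanges = 2 * 310 * 8 = 4960 mm^2
A_web = (788 - 2 * 8) * 8 = 6176 mm^2
A_total = 4960 + 6176 = 11136 mm^2 = 0.011136 m^2
Weight = rho * A = 7850 * 0.011136 = 87.4176 kg/m

87.4176 kg/m


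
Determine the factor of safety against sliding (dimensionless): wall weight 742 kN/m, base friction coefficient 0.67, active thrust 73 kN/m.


Resisting force = mu * W = 0.67 * 742 = 497.14 kN/m
FOS = Resisting / Driving = 497.14 / 73
= 6.8101 (dimensionless)

6.8101 (dimensionless)


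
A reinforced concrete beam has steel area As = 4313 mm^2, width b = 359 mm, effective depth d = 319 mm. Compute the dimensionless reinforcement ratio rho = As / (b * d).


rho = As / (b * d)
= 4313 / (359 * 319)
= 4313 / 114521
= 0.037661 (dimensionless)

0.037661 (dimensionless)


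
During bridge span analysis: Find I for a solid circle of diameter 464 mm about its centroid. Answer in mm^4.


r = d / 2 = 464 / 2 = 232.0 mm
I = pi * r^4 / 4 = pi * 232.0^4 / 4
= 2275316524.67 mm^4

2275316524.67 mm^4


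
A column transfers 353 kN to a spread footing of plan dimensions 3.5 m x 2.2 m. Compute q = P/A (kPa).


A = 3.5 * 2.2 = 7.7 m^2
q = P / A = 353 / 7.7
= 45.8442 kPa

45.8442 kPa


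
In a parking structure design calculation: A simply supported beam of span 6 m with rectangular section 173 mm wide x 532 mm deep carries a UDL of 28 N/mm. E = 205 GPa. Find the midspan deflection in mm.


I = 173 * 532^3 / 12 = 2170699738.67 mm^4
L = 6000.0 mm, w = 28 N/mm, E = 205000.0 MPa
delta = 5 * w * L^4 / (384 * E * I)
= 5 * 28 * 6000.0^4 / (384 * 205000.0 * 2170699738.67)
= 1.0618 mm

1.0618 mm


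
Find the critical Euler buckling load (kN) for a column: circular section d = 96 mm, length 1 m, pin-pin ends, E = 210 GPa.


I = pi * d^4 / 64 = 4169220.18 mm^4
L = 1000.0 mm
P_cr = pi^2 * E * I / L^2
= 9.8696 * 210000.0 * 4169220.18 / 1000.0^2
= 8641196.3 N = 8641.1963 kN

8641.1963 kN


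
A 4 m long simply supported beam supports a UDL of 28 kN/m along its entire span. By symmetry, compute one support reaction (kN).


Total load = w * L = 28 * 4 = 112 kN
By symmetry, each reaction R = total / 2 = 112 / 2 = 56.0 kN

56.0 kN


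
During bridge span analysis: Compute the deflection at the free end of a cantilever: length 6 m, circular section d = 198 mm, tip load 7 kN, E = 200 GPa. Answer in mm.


I = pi * d^4 / 64 = pi * 198^4 / 64 = 75445034.2 mm^4
L = 6000.0 mm, P = 7000.0 N, E = 200000.0 MPa
delta = P * L^3 / (3 * E * I)
= 7000.0 * 6000.0^3 / (3 * 200000.0 * 75445034.2)
= 33.4018 mm

33.4018 mm


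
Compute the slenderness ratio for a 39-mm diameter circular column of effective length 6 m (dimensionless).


Radius of gyration r = d / 4 = 39 / 4 = 9.75 mm
L_eff = 6000.0 mm
Slenderness ratio = L / r = 6000.0 / 9.75 = 615.38 (dimensionless)

615.38 (dimensionless)


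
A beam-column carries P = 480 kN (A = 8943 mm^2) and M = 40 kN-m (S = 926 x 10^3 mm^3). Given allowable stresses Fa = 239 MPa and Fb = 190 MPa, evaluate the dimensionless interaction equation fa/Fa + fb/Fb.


f_a = P / A = 480000.0 / 8943 = 53.6733 MPa
f_b = M / S = 40000000.0 / 926000.0 = 43.1965 MPa
Ratio = f_a / Fa + f_b / Fb
= 53.6733 / 239 + 43.1965 / 190
= 0.4519 (dimensionless)

0.4519 (dimensionless)


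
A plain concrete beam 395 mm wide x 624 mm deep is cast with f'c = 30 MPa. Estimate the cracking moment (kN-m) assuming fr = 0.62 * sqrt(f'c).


fr = 0.62 * sqrt(30) = 0.62 * 5.4772 = 3.3959 MPa
I = 395 * 624^3 / 12 = 7997783040.0 mm^4
y_t = 312.0 mm
M_cr = fr * I / y_t = 3.3959 * 7997783040.0 / 312.0 N-mm
= 87.0497 kN-m

87.0497 kN-m


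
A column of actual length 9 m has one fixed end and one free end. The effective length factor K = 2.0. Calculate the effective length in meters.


L_eff = K * L
= 2.0 * 9
= 18.0 m

18.0 m


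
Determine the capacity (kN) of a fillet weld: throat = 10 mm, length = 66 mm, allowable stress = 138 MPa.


Strength = throat * length * allowable stress
= 10 * 66 * 138 N
= 91080 N
= 91.08 kN

91.08 kN


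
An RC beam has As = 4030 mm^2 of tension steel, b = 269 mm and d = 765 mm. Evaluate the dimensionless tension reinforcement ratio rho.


rho = As / (b * d)
= 4030 / (269 * 765)
= 4030 / 205785
= 0.019584 (dimensionless)

0.019584 (dimensionless)


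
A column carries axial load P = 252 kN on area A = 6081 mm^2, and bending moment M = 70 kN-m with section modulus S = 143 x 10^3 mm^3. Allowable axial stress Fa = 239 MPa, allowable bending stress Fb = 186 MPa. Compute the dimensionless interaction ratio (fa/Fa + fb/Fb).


f_a = P / A = 252000.0 / 6081 = 41.4406 MPa
f_b = M / S = 70000000.0 / 143000.0 = 489.5105 MPa
Ratio = f_a / Fa + f_b / Fb
= 41.4406 / 239 + 489.5105 / 186
= 2.8052 (dimensionless)

2.8052 (dimensionless)


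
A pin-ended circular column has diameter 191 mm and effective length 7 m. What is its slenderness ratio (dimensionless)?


Radius of gyration r = d / 4 = 191 / 4 = 47.75 mm
L_eff = 7000.0 mm
Slenderness ratio = L / r = 7000.0 / 47.75 = 146.6 (dimensionless)

146.6 (dimensionless)


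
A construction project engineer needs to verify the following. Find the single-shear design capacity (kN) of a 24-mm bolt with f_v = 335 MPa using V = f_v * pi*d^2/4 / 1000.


A = pi * d^2 / 4 = pi * 24^2 / 4 = 452.3893 mm^2
V = f_v * A / 1000 = 335 * 452.3893 / 1000
= 151.5504 kN

151.5504 kN


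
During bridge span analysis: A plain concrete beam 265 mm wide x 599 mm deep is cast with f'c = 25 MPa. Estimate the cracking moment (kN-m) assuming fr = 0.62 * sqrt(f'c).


fr = 0.62 * sqrt(25) = 0.62 * 5.0 = 3.1 MPa
I = 265 * 599^3 / 12 = 4746189727.92 mm^4
y_t = 299.5 mm
M_cr = fr * I / y_t = 3.1 * 4746189727.92 / 299.5 N-mm
= 49.1258 kN-m

49.1258 kN-m


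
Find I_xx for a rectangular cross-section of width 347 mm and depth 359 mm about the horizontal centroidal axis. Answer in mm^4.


I = b * h^3 / 12
= 347 * 359^3 / 12
= 347 * 46268279 / 12
= 1337924401.08 mm^4

1337924401.08 mm^4


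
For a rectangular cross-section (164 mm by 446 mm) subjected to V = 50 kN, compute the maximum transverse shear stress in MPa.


A = b * h = 164 * 446 = 73144 mm^2
V = 50 kN = 50000.0 N
tau_max = 1.5 * V / A = 1.5 * 50000.0 / 73144
= 1.0254 MPa

1.0254 MPa


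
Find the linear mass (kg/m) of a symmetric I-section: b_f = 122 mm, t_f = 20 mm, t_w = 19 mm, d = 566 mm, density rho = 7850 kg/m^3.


A_flanges = 2 * 122 * 20 = 4880 mm^2
A_web = (566 - 2 * 20) * 19 = 9994 mm^2
A_total = 4880 + 9994 = 14874 mm^2 = 0.014874 m^2
Weight = rho * A = 7850 * 0.014874 = 116.7609 kg/m

116.7609 kg/m


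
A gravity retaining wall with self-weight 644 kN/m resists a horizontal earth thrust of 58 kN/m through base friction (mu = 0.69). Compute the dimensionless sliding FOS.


Resisting force = mu * W = 0.69 * 644 = 444.36 kN/m
FOS = Resisting / Driving = 444.36 / 58
= 7.6614 (dimensionless)

7.6614 (dimensionless)


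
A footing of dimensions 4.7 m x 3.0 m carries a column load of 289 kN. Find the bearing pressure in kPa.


A = 4.7 * 3.0 = 14.1 m^2
q = P / A = 289 / 14.1
= 20.4965 kPa

20.4965 kPa


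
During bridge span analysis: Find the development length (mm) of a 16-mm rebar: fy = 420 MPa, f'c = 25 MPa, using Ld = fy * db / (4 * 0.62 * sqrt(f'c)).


Ld = (fy * db) / (4 * 0.62 * sqrt(f'c))
= (420 * 16) / (4 * 0.62 * sqrt(25))
= 6720 / 12.4
= 541.94 mm

541.94 mm


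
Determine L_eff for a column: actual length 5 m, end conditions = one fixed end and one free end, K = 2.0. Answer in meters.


L_eff = K * L
= 2.0 * 5
= 10.0 m

10.0 m


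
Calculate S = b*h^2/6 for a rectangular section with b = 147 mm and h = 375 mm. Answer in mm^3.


S = b * h^2 / 6
= 147 * 375^2 / 6
= 147 * 140625 / 6
= 3445312.5 mm^3

3445312.5 mm^3


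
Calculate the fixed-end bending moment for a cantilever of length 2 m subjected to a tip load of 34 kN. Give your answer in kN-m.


For a cantilever with a point load at the free end:
M_max = P * L = 34 * 2 = 68 kN-m

68 kN-m


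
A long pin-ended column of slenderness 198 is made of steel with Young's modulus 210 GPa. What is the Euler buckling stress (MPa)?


sigma_cr = pi^2 * E / lambda^2
= 9.8696 * 210000.0 / 198^2
= 9.8696 * 210000.0 / 39204
= 52.8675 MPa

52.8675 MPa


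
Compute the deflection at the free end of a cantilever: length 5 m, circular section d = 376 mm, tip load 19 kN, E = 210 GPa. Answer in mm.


I = pi * d^4 / 64 = pi * 376^4 / 64 = 981118078.81 mm^4
L = 5000.0 mm, P = 19000.0 N, E = 210000.0 MPa
delta = P * L^3 / (3 * E * I)
= 19000.0 * 5000.0^3 / (3 * 210000.0 * 981118078.81)
= 3.8424 mm

3.8424 mm


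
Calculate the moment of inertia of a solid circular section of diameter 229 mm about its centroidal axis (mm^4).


r = d / 2 = 229 / 2 = 114.5 mm
I = pi * r^4 / 4 = pi * 114.5^4 / 4
= 134993180.01 mm^4

134993180.01 mm^4


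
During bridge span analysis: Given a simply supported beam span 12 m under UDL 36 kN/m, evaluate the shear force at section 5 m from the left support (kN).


R_A = w * L / 2 = 36 * 12 / 2 = 216.0 kN
V(x) = R_A - w * x = 216.0 - 36 * 5
= 36.0 kN

36.0 kN


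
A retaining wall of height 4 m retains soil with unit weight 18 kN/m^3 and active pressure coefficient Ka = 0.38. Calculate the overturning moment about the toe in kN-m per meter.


Pa = 0.5 * Ka * gamma * H^2
= 0.5 * 0.38 * 18 * 4^2
= 54.72 kN/m
Arm = H / 3 = 4 / 3 = 1.3333 m
Mo = Pa * arm = Pa * H / 3 = 54.72 * 4 / 3 = 72.96 kN-m/m

72.96 kN-m/m


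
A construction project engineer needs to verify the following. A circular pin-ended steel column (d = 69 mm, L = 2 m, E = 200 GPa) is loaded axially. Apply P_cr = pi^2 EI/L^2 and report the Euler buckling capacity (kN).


I = pi * d^4 / 64 = 1112669.7 mm^4
L = 2000.0 mm
P_cr = pi^2 * E * I / L^2
= 9.8696 * 200000.0 * 1112669.7 / 2000.0^2
= 549080.49 N = 549.0805 kN

549.0805 kN


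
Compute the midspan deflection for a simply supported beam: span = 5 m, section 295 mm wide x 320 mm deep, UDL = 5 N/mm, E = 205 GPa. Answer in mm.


I = 295 * 320^3 / 12 = 805546666.67 mm^4
L = 5000.0 mm, w = 5 N/mm, E = 205000.0 MPa
delta = 5 * w * L^4 / (384 * E * I)
= 5 * 5 * 5000.0^4 / (384 * 205000.0 * 805546666.67)
= 0.2464 mm

0.2464 mm


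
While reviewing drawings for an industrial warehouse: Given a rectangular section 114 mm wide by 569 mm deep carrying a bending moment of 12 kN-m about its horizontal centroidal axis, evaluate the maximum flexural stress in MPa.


I = b * h^3 / 12 = 114 * 569^3 / 12 = 1750090085.5 mm^4
y = h / 2 = 569 / 2 = 284.5 mm
M = 12 kN-m = 12000000.0 N-mm
sigma = M * y / I = 12000000.0 * 284.5 / 1750090085.5
= 1.95 MPa

1.95 MPa


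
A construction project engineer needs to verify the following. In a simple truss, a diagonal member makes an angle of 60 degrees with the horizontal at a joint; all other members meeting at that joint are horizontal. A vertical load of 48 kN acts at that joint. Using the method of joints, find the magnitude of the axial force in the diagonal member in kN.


At the joint, only the diagonal has a vertical component, so vertical equilibrium gives:
F * sin(60) = 48
F = 48 / sin(60)
= 48 / 0.866025
= 55.43 kN

55.43 kN


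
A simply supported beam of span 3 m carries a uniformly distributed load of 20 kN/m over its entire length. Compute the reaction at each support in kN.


Total load = w * L = 20 * 3 = 60 kN
By symmetry, each reaction R = total / 2 = 60 / 2 = 30.0 kN

30.0 kN


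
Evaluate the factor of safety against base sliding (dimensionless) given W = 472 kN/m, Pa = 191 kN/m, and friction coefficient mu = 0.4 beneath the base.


Resisting force = mu * W = 0.4 * 472 = 188.8 kN/m
FOS = Resisting / Driving = 188.8 / 191
= 0.9885 (dimensionless)

0.9885 (dimensionless)


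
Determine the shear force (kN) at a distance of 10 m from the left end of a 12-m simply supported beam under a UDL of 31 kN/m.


R_A = w * L / 2 = 31 * 12 / 2 = 186.0 kN
V(x) = R_A - w * x = 186.0 - 31 * 10
= -124.0 kN

-124.0 kN


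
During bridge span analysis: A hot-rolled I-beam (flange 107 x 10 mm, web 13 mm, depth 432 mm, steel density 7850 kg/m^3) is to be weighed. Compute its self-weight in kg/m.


A_flanges = 2 * 107 * 10 = 2140 mm^2
A_web = (432 - 2 * 10) * 13 = 5356 mm^2
A_total = 2140 + 5356 = 7496 mm^2 = 0.007496 m^2
Weight = rho * A = 7850 * 0.007496 = 58.8436 kg/m

58.8436 kg/m


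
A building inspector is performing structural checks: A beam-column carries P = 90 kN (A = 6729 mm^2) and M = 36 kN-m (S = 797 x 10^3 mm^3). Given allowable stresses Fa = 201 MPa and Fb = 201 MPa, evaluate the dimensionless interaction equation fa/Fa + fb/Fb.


f_a = P / A = 90000.0 / 6729 = 13.3749 MPa
f_b = M / S = 36000000.0 / 797000.0 = 45.1694 MPa
Ratio = f_a / Fa + f_b / Fb
= 13.3749 / 201 + 45.1694 / 201
= 0.2913 (dimensionless)

0.2913 (dimensionless)


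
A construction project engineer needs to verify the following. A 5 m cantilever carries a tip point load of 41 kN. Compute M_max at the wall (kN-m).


For a cantilever with a point load at the free end:
M_max = P * L = 41 * 5 = 205 kN-m

205 kN-m


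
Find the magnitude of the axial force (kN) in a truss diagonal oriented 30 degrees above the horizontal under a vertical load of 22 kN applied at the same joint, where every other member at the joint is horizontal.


At the joint, only the diagonal has a vertical component, so vertical equilibrium gives:
F * sin(30) = 22
F = 22 / sin(30)
= 22 / 0.5
= 44.0 kN

44.0 kN


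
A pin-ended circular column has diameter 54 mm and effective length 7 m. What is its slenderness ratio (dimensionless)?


Radius of gyration r = d / 4 = 54 / 4 = 13.5 mm
L_eff = 7000.0 mm
Slenderness ratio = L / r = 7000.0 / 13.5 = 518.52 (dimensionless)

518.52 (dimensionless)


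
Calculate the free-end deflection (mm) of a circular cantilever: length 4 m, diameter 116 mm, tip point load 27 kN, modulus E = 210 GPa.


I = pi * d^4 / 64 = pi * 116^4 / 64 = 8887955.17 mm^4
L = 4000.0 mm, P = 27000.0 N, E = 210000.0 MPa
delta = P * L^3 / (3 * E * I)
= 27000.0 * 4000.0^3 / (3 * 210000.0 * 8887955.17)
= 308.6038 mm

308.6038 mm


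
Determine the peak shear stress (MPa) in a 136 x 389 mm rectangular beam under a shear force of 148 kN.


A = b * h = 136 * 389 = 52904 mm^2
V = 148 kN = 148000.0 N
tau_max = 1.5 * V / A = 1.5 * 148000.0 / 52904
= 4.1963 MPa

4.1963 MPa
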